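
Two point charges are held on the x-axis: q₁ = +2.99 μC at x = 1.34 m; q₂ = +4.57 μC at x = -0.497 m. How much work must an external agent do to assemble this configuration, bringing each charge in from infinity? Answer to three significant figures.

0.0669 J

The work to assemble the configuration equals its total potential energy, U = Σ kqᵢqⱼ/rᵢⱼ over all pairs.
Pair separations: r₁₂ = 1.84 m.
U = (0.0669) = 0.0669 J.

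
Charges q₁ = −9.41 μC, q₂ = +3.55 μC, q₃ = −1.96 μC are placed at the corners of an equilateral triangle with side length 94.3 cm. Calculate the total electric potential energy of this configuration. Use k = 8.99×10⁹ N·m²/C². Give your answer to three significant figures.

The work to assemble the configuration equals its total potential energy, U = Σ kqᵢqⱼ/rᵢⱼ over all pairs.
All three pair separations equal the side length, 0.943 m.
U = (-0.318) + (0.176) + (-0.0663) = -0.209 J.

-0.209 J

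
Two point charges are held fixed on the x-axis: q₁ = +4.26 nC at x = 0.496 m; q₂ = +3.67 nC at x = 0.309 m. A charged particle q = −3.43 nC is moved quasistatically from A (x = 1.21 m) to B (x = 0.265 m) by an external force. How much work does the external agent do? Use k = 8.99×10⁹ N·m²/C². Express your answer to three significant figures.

-2.83×10⁻⁶ J

For quasistatic motion the external work equals the change in potential energy: W_ext = qΔV = q(V_B − V_A).
At A: distances to the source charges are 0.714 m, 0.901 m; V_A = Σ kqᵢ/rᵢ = 90.3 V.
At B: distances to the source charges are 0.231 m, 0.0440 m; V_B = Σ kqᵢ/rᵢ = 916 V.
ΔV = V_B − V_A = 825 V.
W_ext = qΔV = (-3.43×10⁻⁹ C)(825 V) = -2.83×10⁻⁶ J.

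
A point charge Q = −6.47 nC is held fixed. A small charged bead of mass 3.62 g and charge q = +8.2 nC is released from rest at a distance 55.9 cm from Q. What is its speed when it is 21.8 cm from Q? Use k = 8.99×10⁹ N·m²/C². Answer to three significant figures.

Only the electrostatic force acts, so mechanical energy is conserved: ½mv² = U₁ − U₂ = kQq(1/r₁ − 1/r₂).
U₁ − U₂ = (8.99×10⁹ N·m²/C²)(-6.47×10⁻⁹ C)(8.20×10⁻⁹ C)(1/0.559 − 1/0.218) = 1.33×10⁻⁶ J.
v = √(2·1.33×10⁻⁶/3.62×10⁻³) = 0.0272 m/s.

0.0272 m/s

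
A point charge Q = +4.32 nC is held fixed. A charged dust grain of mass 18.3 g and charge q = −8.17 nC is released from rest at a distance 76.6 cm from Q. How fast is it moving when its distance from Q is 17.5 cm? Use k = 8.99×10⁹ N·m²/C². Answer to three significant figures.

Only the electrostatic force acts, so mechanical energy is conserved: ½mv² = U₁ − U₂ = kQq(1/r₁ − 1/r₂).
U₁ − U₂ = (8.99×10⁹ N·m²/C²)(4.32×10⁻⁹ C)(-8.17×10⁻⁹ C)(1/0.766 − 1/0.175) = 1.40×10⁻⁶ J.
v = √(2·1.40×10⁻⁶/0.0183) = 0.0124 m/s.

0.0124 m/s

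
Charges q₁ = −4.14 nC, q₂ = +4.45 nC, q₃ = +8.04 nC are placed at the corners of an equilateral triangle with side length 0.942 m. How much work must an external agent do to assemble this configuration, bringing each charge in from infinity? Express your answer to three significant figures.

-1.52×10⁻⁷ J

The work to assemble the configuration equals its total potential energy, U = Σ kqᵢqⱼ/rᵢⱼ over all pairs.
All three pair separations equal the side length, 0.942 m.
U = (-1.76×10⁻⁷) + (-3.18×10⁻⁷) + (3.41×10⁻⁷) = -1.52×10⁻⁷ J.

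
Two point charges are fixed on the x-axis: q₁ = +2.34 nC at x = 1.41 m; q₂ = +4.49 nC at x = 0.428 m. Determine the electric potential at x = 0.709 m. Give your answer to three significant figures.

174 V

Electric potential is a scalar, so the contributions from each charge add algebraically: V = Σ kqᵢ/rᵢ.
Distances from the field point to each charge: r₁ = 0.701 m, r₂ = 0.281 m.
V = k[(2.34×10⁻⁹)/(0.701) + (4.49×10⁻⁹)/(0.281)] = 174 V.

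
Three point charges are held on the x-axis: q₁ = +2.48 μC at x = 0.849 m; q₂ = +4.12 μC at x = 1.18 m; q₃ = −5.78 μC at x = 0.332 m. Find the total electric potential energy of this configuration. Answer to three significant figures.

The work to assemble the configuration equals its total potential energy, U = Σ kqᵢqⱼ/rᵢⱼ over all pairs.
Pair separations: r₁₂ = 0.331 m, r₁₃ = 0.517 m, r₂₃ = 0.848 m.
U = (0.278) + (-0.249) + (-0.252) = -0.224 J.

-0.224 J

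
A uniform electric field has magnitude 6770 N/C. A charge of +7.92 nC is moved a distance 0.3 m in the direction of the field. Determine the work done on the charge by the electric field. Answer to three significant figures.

1.61×10⁻⁵ J

The potential change for a displacement 0.3 m in the direction of the field is ΔV = −Ed = -2030 V.
W_field = −qΔV = 1.61×10⁻⁵ J.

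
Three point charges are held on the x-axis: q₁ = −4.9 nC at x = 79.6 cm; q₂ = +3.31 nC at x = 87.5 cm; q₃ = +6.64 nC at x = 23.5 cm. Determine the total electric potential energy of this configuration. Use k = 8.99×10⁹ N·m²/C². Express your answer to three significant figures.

-2.06×10⁻⁶ J

The assembly work is the sum of pairwise potential energies, U = Σ_{i<j} kqᵢqⱼ/rᵢⱼ.
Pair separations: r₁₂ = 0.0790 m, r₁₃ = 0.561 m, r₂₃ = 0.640 m.
U = (-1.85×10⁻⁶) + (-5.21×10⁻⁷) + (3.09×10⁻⁷) = -2.06×10⁻⁶ J.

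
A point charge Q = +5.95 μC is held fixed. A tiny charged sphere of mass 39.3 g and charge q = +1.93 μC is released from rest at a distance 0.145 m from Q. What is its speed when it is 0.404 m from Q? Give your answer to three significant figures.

4.82 m/s

Only the electrostatic force acts, so mechanical energy is conserved: ½mv² = U₁ − U₂ = kQq(1/r₁ − 1/r₂).
U₁ − U₂ = (8.99×10⁹ N·m²/C²)(5.95×10⁻⁶ C)(1.93×10⁻⁶ C)(1/0.145 − 1/0.404) = 0.456 J.
v = √(2·0.456/0.0393) = 4.82 m/s.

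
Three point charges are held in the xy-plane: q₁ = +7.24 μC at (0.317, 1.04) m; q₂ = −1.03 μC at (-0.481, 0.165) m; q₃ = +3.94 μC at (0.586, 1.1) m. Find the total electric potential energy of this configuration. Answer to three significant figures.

0.848 J

The assembly work is the sum of pairwise potential energies, U = Σ_{i<j} kqᵢqⱼ/rᵢⱼ.
Pair separations: r₁₂ = 1.18 m, r₁₃ = 0.276 m, r₂₃ = 1.42 m.
U = (-0.0566) + (0.930) + (-0.0257) = 0.848 J.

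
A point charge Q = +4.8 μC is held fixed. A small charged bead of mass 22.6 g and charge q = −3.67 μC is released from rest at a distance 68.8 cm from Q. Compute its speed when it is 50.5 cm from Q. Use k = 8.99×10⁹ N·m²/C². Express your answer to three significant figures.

Only the electrostatic force acts, so mechanical energy is conserved: ½mv² = U₁ − U₂ = kQq(1/r₁ − 1/r₂).
U₁ − U₂ = (8.99×10⁹ N·m²/C²)(4.80×10⁻⁶ C)(-3.67×10⁻⁶ C)(1/0.688 − 1/0.505) = 0.0834 J.
v = √(2·0.0834/0.0226) = 2.72 m/s.

2.72 m/s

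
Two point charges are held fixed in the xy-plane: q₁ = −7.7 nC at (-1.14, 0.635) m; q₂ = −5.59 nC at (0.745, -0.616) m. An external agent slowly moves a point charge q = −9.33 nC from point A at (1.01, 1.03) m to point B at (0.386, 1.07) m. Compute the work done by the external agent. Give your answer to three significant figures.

For quasistatic motion the external work equals the change in potential energy: W_ext = qΔV = q(V_B − V_A).
At A: distances to the source charges are 2.19 m, 1.67 m; V_A = Σ kqᵢ/rᵢ = -61.8 V.
At B: distances to the source charges are 1.59 m, 1.72 m; V_B = Σ kqᵢ/rᵢ = -72.8 V.
ΔV = V_B − V_A = -11.0 V.
W_ext = qΔV = (-9.33×10⁻⁹ C)(-11.0 V) = 1.02×10⁻⁷ J.

1.02×10⁻⁷ J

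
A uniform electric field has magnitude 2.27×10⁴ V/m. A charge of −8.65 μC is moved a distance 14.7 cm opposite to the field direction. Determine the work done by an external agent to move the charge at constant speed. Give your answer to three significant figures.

The potential change for a displacement 14.7 cm opposite to the field direction is ΔV = +Ed = 3340 V.
W_ext = qΔV = -0.0289 J.

-0.0289 J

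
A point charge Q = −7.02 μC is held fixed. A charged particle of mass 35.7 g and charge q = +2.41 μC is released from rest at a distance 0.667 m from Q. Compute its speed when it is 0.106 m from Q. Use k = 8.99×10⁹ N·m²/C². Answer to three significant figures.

8.22 m/s

Only the electrostatic force acts, so mechanical energy is conserved: ½mv² = U₁ − U₂ = kQq(1/r₁ − 1/r₂).
U₁ − U₂ = (8.99×10⁹ N·m²/C²)(-7.02×10⁻⁶ C)(2.41×10⁻⁶ C)(1/0.667 − 1/0.106) = 1.21 J.
v = √(2·1.21/0.0357) = 8.22 m/s.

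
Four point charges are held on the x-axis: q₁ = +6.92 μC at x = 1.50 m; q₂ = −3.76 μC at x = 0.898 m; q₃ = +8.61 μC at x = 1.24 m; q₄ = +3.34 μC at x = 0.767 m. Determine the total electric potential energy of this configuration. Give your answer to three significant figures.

0.789 J

The work to assemble the configuration equals its total potential energy, U = Σ kqᵢqⱼ/rᵢⱼ over all pairs.
Pair separations: r₁₂ = 0.602 m, r₁₃ = 0.260 m, r₁₄ = 0.733 m, r₂₃ = 0.342 m, r₂₄ = 0.131 m, r₃₄ = 0.473 m.
Summing all 6 pair terms gives U = 0.789 J.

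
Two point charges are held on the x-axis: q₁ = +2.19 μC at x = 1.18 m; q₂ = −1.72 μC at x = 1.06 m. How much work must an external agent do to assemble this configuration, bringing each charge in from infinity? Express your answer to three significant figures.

The work to assemble the configuration equals its total potential energy, U = Σ kqᵢqⱼ/rᵢⱼ over all pairs.
Pair separations: r₁₂ = 0.120 m.
U = (-0.282) = -0.282 J.

-0.282 J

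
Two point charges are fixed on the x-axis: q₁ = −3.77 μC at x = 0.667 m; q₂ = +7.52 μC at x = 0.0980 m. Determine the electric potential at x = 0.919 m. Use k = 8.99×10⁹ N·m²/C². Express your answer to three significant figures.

Electric potential is a scalar, so the contributions from each charge add algebraically: V = Σ kqᵢ/rᵢ.
Distances from the field point to each charge: r₁ = 0.252 m, r₂ = 0.821 m.
V = k[(-3.77×10⁻⁶)/(0.252) + (7.52×10⁻⁶)/(0.821)] = -5.21×10⁴ V.

-5.21×10⁴ V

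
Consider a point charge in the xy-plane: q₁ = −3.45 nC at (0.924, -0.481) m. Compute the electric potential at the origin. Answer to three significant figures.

-29.8 V

The total potential is the scalar sum of each charge's contribution, V = Σ kqᵢ/rᵢ.
Distances from the field point to each charge: r₁ = 1.04 m.
V = k[(-3.45×10⁻⁹)/(1.04)] = -29.8 V.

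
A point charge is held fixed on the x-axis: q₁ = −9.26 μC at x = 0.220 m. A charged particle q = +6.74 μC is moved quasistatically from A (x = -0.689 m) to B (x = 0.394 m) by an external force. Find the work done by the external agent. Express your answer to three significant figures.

For quasistatic motion the external work equals the change in potential energy: W_ext = qΔV = q(V_B − V_A).
At A: distance to the source charge is 0.909 m; V_A = kq₁/r = -9.16×10⁴ V.
At B: distance to the source charge is 0.174 m; V_B = kq₁/r = -4.78×10⁵ V.
ΔV = V_B − V_A = -3.87×10⁵ V.
W_ext = qΔV = (6.74×10⁻⁶ C)(-3.87×10⁵ V) = -2.61 J.

-2.61 J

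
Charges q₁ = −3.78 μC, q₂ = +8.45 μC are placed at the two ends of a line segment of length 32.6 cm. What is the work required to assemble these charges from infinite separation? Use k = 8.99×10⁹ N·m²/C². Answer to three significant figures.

The work to assemble the configuration equals its total potential energy, U = Σ kqᵢqⱼ/rᵢⱼ over all pairs.
The separation is r = 0.326 m.
U = (-0.881) = -0.881 J.

-0.881 J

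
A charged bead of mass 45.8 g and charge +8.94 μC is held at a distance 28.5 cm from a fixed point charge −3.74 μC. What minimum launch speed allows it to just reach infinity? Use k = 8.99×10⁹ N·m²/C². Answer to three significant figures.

6.79 m/s

To just escape, total mechanical energy must reach zero at infinity: ½mv²_min + U = 0, so ½mv²_min = −U = |kQq|/r.
|U| = |kQq|/r = (8.99×10⁹ N·m²/C²)(3.74×10⁻⁶)(8.94×10⁻⁶)/(0.285) = 1.05 J.
v_min = √(2|U|/m) = √(2·1.05/0.0458) = 6.79 m/s.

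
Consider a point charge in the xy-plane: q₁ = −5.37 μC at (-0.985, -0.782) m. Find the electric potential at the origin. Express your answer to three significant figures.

Electric potential is a scalar, so the contributions from each charge add algebraically: V = Σ kqᵢ/rᵢ.
Distances from the field point to each charge: r₁ = 1.26 m.
V = k[(-5.37×10⁻⁶)/(1.26)] = -3.84×10⁴ V.

-3.84×10⁴ V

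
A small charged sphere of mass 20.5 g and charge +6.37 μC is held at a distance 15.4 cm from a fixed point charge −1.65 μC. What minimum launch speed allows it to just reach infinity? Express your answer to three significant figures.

7.74 m/s

To just escape, total mechanical energy must reach zero at infinity: ½mv²_min + U = 0, so ½mv²_min = −U = |kQq|/r.
|U| = |kQq|/r = (8.99×10⁹ N·m²/C²)(1.65×10⁻⁶)(6.37×10⁻⁶)/(0.154) = 0.614 J.
v_min = √(2|U|/m) = √(2·0.614/0.0205) = 7.74 m/s.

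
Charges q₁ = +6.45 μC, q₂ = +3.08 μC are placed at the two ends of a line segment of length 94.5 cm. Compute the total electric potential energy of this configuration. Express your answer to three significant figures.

The work to assemble the configuration equals its total potential energy, U = Σ kqᵢqⱼ/rᵢⱼ over all pairs.
The separation is r = 0.945 m.
U = (0.189) = 0.189 J.

0.189 J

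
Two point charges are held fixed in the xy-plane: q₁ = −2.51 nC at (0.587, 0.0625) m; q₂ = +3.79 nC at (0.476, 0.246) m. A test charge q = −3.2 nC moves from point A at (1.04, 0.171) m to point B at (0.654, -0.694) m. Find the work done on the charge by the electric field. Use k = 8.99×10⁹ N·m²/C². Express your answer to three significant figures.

-1.77×10⁻⁸ J

The work done by the electric force is W_field = −ΔU = −q(V_B − V_A) = q(V_A − V_B).
At A: distances to the source charges are 0.466 m, 0.569 m; V_A = Σ kqᵢ/rᵢ = 11.4 V.
At B: distances to the source charges are 0.759 m, 0.957 m; V_B = Σ kqᵢ/rᵢ = 5.90 V.
ΔV = V_B − V_A = -5.54 V.
W_field = −qΔV = −(-3.20×10⁻⁹ C)(-5.54 V) = -1.77×10⁻⁸ J.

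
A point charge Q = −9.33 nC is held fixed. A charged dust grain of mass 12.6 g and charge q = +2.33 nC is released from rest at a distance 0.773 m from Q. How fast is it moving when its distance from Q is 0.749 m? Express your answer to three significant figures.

Only the electrostatic force acts, so mechanical energy is conserved: ½mv² = U₁ − U₂ = kQq(1/r₁ − 1/r₂).
U₁ − U₂ = (8.99×10⁹ N·m²/C²)(-9.33×10⁻⁹ C)(2.33×10⁻⁹ C)(1/0.773 − 1/0.749) = 8.10×10⁻⁹ J.
v = √(2·8.10×10⁻⁹/0.0126) = 1.13×10⁻³ m/s.

1.13×10⁻³ m/s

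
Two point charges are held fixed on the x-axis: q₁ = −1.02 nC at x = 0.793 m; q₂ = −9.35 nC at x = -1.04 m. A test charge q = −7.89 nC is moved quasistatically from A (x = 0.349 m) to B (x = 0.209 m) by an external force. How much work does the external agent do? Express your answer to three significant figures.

For quasistatic motion the external work equals the change in potential energy: W_ext = qΔV = q(V_B − V_A).
At A: distances to the source charges are 0.444 m, 1.39 m; V_A = Σ kqᵢ/rᵢ = -81.2 V.
At B: distances to the source charges are 0.584 m, 1.25 m; V_B = Σ kqᵢ/rᵢ = -83.0 V.
ΔV = V_B − V_A = -1.83 V.
W_ext = qΔV = (-7.89×10⁻⁹ C)(-1.83 V) = 1.45×10⁻⁸ J.

1.45×10⁻⁸ J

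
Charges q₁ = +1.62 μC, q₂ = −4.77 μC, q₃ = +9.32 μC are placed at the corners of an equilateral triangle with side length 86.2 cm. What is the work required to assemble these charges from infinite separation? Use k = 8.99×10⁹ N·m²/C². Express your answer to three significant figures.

The work to assemble the configuration equals its total potential energy, U = Σ kqᵢqⱼ/rᵢⱼ over all pairs.
All three pair separations equal the side length, 0.862 m.
U = (-0.0806) + (0.157) + (-0.464) = -0.387 J.

-0.387 J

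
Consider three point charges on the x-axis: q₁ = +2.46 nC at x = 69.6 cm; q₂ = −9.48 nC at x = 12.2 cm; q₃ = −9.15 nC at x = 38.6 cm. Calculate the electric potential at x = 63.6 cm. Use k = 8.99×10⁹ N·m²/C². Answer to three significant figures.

The total potential is the scalar sum of each charge's contribution, V = Σ kqᵢ/rᵢ.
Distances from the field point to each charge: r₁ = 0.0600 m, r₂ = 0.514 m, r₃ = 0.250 m.
V = k[(2.46×10⁻⁹)/(0.0600) + (-9.48×10⁻⁹)/(0.514) + (-9.15×10⁻⁹)/(0.250)] = -126 V.

-126 V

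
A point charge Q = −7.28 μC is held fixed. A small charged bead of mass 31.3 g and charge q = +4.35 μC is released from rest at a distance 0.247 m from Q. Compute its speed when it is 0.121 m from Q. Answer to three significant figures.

8.76 m/s

Only the electrostatic force acts, so mechanical energy is conserved: ½mv² = U₁ − U₂ = kQq(1/r₁ − 1/r₂).
U₁ − U₂ = (8.99×10⁹ N·m²/C²)(-7.28×10⁻⁶ C)(4.35×10⁻⁶ C)(1/0.247 − 1/0.121) = 1.20 J.
v = √(2·1.20/0.0313) = 8.76 m/s.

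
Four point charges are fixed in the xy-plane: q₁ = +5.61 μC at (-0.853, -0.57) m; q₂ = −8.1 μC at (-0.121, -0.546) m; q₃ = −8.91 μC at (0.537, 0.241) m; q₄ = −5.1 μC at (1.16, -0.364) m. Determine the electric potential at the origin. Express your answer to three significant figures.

-2.55×10⁵ V

Electric potential is a scalar, so the contributions from each charge add algebraically: V = Σ kqᵢ/rᵢ.
Distances from the field point to each charge: r₁ = 1.03 m, r₂ = 0.559 m, r₃ = 0.589 m, r₄ = 1.22 m.
V = k[(5.61×10⁻⁶)/(1.03) + (-8.10×10⁻⁶)/(0.559) + (-8.91×10⁻⁶)/(0.589) + (-5.10×10⁻⁶)/(1.22)] = -2.55×10⁵ V.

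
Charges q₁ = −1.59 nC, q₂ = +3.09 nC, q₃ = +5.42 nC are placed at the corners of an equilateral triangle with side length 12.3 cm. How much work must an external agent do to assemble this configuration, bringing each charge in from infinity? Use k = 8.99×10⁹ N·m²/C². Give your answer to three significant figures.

2.35×10⁻⁷ J

The assembly work is the sum of pairwise potential energies, U = Σ_{i<j} kqᵢqⱼ/rᵢⱼ.
All three pair separations equal the side length, 0.123 m.
U = (-3.59×10⁻⁷) + (-6.30×10⁻⁷) + (1.22×10⁻⁶) = 2.35×10⁻⁷ J.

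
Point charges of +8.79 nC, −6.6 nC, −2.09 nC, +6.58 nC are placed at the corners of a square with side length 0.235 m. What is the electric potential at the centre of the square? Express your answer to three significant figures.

Electric potential is a scalar, so the contributions from each charge add algebraically: V = Σ kqᵢ/rᵢ.
The distance from each corner to the centre is a√2/2 = 0.166 m.
V = k[(8.79×10⁻⁹)/(0.166) + (-6.60×10⁻⁹)/(0.166) + (-2.09×10⁻⁹)/(0.166) + (6.58×10⁻⁹)/(0.166)] = 361 V.

361 V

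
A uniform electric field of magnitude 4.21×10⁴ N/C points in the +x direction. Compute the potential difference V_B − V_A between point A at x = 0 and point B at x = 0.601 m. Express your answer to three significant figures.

In a uniform field, potential decreases in the direction of E: V_B − V_A = −E·Δx.
V_B − V_A = −(4.21×10⁴ V/m)(0.601 m) = -2.53×10⁴ V.

-2.53×10⁴ V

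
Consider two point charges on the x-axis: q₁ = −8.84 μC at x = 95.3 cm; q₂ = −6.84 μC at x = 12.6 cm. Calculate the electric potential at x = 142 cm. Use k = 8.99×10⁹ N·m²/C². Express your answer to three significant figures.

The total potential is the scalar sum of each charge's contribution, V = Σ kqᵢ/rᵢ.
Distances from the field point to each charge: r₁ = 0.467 m, r₂ = 1.29 m.
V = k[(-8.84×10⁻⁶)/(0.467) + (-6.84×10⁻⁶)/(1.29)] = -2.18×10⁵ V.

-2.18×10⁵ V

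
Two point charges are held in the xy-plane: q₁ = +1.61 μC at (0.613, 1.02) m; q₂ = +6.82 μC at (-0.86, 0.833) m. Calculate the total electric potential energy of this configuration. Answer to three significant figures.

0.0665 J

The assembly work is the sum of pairwise potential energies, U = Σ_{i<j} kqᵢqⱼ/rᵢⱼ.
Pair separations: r₁₂ = 1.48 m.
U = (0.0665) = 0.0665 J.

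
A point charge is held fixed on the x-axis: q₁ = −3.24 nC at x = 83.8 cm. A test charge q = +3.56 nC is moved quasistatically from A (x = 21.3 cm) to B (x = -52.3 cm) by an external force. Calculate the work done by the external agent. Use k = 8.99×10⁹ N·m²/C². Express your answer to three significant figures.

For quasistatic motion the external work equals the change in potential energy: W_ext = qΔV = q(V_B − V_A).
At A: distance to the source charge is 0.625 m; V_A = kq₁/r = -46.6 V.
At B: distance to the source charge is 1.36 m; V_B = kq₁/r = -21.4 V.
ΔV = V_B − V_A = 25.2 V.
W_ext = qΔV = (3.56×10⁻⁹ C)(25.2 V) = 8.97×10⁻⁸ J.

8.97×10⁻⁸ J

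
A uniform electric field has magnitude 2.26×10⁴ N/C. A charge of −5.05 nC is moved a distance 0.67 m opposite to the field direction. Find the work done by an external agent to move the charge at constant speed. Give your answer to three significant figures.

-7.65×10⁻⁵ J

The potential change for a displacement 0.67 m opposite to the field direction is ΔV = +Ed = 1.51×10⁴ V.
W_ext = qΔV = -7.65×10⁻⁵ J.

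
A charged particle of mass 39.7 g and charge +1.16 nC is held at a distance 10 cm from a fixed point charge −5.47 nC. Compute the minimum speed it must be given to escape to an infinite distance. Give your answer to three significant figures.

To just escape, total mechanical energy must reach zero at infinity: ½mv²_min + U = 0, so ½mv²_min = −U = |kQq|/r.
|U| = |kQq|/r = (8.99×10⁹ N·m²/C²)(5.47×10⁻⁹)(1.16×10⁻⁹)/(0.100) = 5.70×10⁻⁷ J.
v_min = √(2|U|/m) = √(2·5.70×10⁻⁷/0.0397) = 5.36×10⁻³ m/s.

5.36×10⁻³ m/s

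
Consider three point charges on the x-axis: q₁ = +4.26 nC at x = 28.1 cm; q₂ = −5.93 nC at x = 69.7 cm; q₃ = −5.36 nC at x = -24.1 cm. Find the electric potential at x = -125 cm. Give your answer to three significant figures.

The total potential is the scalar sum of each charge's contribution, V = Σ kqᵢ/rᵢ.
Distances from the field point to each charge: r₁ = 1.53 m, r₂ = 1.95 m, r₃ = 1.01 m.
V = k[(4.26×10⁻⁹)/(1.53) + (-5.93×10⁻⁹)/(1.95) + (-5.36×10⁻⁹)/(1.01)] = -50.1 V.

-50.1 V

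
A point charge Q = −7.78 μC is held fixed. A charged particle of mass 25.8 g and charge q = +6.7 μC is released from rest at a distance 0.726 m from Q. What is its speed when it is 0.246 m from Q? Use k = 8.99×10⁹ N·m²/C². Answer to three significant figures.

9.88 m/s

Only the electrostatic force acts, so mechanical energy is conserved: ½mv² = U₁ − U₂ = kQq(1/r₁ − 1/r₂).
U₁ − U₂ = (8.99×10⁹ N·m²/C²)(-7.78×10⁻⁶ C)(6.70×10⁻⁶ C)(1/0.726 − 1/0.246) = 1.26 J.
v = √(2·1.26/0.0258) = 9.88 m/s.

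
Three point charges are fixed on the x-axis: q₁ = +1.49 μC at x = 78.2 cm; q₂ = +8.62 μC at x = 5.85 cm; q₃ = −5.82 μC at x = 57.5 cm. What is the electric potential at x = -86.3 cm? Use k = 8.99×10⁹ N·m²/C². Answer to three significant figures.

The total potential is the scalar sum of each charge's contribution, V = Σ kqᵢ/rᵢ.
Distances from the field point to each charge: r₁ = 1.65 m, r₂ = 0.921 m, r₃ = 1.44 m.
V = k[(1.49×10⁻⁶)/(1.65) + (8.62×10⁻⁶)/(0.921) + (-5.82×10⁻⁶)/(1.44)] = 5.59×10⁴ V.

5.59×10⁴ V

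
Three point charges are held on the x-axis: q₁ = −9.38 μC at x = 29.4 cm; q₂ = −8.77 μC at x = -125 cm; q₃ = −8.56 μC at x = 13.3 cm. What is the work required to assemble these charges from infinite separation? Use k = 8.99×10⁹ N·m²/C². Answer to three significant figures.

The work to assemble the configuration equals its total potential energy, U = Σ kqᵢqⱼ/rᵢⱼ over all pairs.
Pair separations: r₁₂ = 1.54 m, r₁₃ = 0.161 m, r₂₃ = 1.38 m.
U = (0.479) + (4.48) + (0.488) = 5.45 J.

5.45 J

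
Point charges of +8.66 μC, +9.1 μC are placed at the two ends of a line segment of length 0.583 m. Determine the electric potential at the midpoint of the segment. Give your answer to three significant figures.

The total potential is the scalar sum of each charge's contribution, V = Σ kqᵢ/rᵢ.
Each charge is 0.291 m from the midpoint.
V = k[(8.66×10⁻⁶)/(0.291) + (9.10×10⁻⁶)/(0.291)] = 5.48×10⁵ V.

5.48×10⁵ V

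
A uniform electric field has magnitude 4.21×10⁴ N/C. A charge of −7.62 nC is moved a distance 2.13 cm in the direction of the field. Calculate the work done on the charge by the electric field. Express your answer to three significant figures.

-6.83×10⁻⁶ J

The potential change for a displacement 2.13 cm in the direction of the field is ΔV = −Ed = -897 V.
W_field = −qΔV = -6.83×10⁻⁶ J.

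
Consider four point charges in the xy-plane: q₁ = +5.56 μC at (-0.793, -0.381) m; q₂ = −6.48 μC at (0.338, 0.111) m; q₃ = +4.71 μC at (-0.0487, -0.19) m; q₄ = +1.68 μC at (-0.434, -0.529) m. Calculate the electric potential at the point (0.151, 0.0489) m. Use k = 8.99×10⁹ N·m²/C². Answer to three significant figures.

-9.31×10⁴ V

Electric potential is a scalar, so the contributions from each charge add algebraically: V = Σ kqᵢ/rᵢ.
Distances from the field point to each charge: r₁ = 1.04 m, r₂ = 0.197 m, r₃ = 0.311 m, r₄ = 0.822 m.
V = k[(5.56×10⁻⁶)/(1.04) + (-6.48×10⁻⁶)/(0.197) + (4.71×10⁻⁶)/(0.311) + (1.68×10⁻⁶)/(0.822)] = -9.31×10⁴ V.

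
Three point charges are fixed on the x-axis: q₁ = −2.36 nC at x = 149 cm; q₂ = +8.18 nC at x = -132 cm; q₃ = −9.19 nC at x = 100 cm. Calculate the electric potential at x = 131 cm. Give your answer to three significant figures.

-356 V

The total potential is the scalar sum of each charge's contribution, V = Σ kqᵢ/rᵢ.
Distances from the field point to each charge: r₁ = 0.180 m, r₂ = 2.63 m, r₃ = 0.310 m.
V = k[(-2.36×10⁻⁹)/(0.180) + (8.18×10⁻⁹)/(2.63) + (-9.19×10⁻⁹)/(0.310)] = -356 V.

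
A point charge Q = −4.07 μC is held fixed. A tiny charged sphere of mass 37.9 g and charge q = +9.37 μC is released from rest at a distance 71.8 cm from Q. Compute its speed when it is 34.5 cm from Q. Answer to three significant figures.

5.22 m/s

Only the electrostatic force acts, so mechanical energy is conserved: ½mv² = U₁ − U₂ = kQq(1/r₁ − 1/r₂).
U₁ − U₂ = (8.99×10⁹ N·m²/C²)(-4.07×10⁻⁶ C)(9.37×10⁻⁶ C)(1/0.718 − 1/0.345) = 0.516 J.
v = √(2·0.516/0.0379) = 5.22 m/s.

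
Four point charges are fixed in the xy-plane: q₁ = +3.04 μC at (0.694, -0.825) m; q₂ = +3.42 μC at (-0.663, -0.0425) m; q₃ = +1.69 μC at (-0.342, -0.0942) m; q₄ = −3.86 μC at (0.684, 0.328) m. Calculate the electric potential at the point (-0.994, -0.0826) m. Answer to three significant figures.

1.10×10⁵ V

Electric potential is a scalar, so the contributions from each charge add algebraically: V = Σ kqᵢ/rᵢ.
Distances from the field point to each charge: r₁ = 1.84 m, r₂ = 0.333 m, r₃ = 0.652 m, r₄ = 1.73 m.
V = k[(3.04×10⁻⁶)/(1.84) + (3.42×10⁻⁶)/(0.333) + (1.69×10⁻⁶)/(0.652) + (-3.86×10⁻⁶)/(1.73)] = 1.10×10⁵ V.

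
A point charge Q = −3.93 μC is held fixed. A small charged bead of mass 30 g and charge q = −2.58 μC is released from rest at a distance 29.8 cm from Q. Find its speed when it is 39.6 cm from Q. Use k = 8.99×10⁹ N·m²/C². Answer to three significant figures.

Only the electrostatic force acts, so mechanical energy is conserved: ½mv² = U₁ − U₂ = kQq(1/r₁ − 1/r₂).
U₁ − U₂ = (8.99×10⁹ N·m²/C²)(-3.93×10⁻⁶ C)(-2.58×10⁻⁶ C)(1/0.298 − 1/0.396) = 0.0757 J.
v = √(2·0.0757/0.0300) = 2.25 m/s.

2.25 m/s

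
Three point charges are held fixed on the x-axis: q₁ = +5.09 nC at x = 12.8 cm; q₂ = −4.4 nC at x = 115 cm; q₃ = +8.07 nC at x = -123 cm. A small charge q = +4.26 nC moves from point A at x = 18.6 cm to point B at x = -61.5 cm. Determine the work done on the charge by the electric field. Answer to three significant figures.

2.73×10⁻⁶ J

The work done by the electric force is W_field = −ΔU = −q(V_B − V_A) = q(V_A − V_B).
At A: distances to the source charges are 0.0580 m, 0.964 m, 1.42 m; V_A = Σ kqᵢ/rᵢ = 799 V.
At B: distances to the source charges are 0.743 m, 1.76 m, 0.615 m; V_B = Σ kqᵢ/rᵢ = 157 V.
ΔV = V_B − V_A = -642 V.
W_field = −qΔV = −(4.26×10⁻⁹ C)(-642 V) = 2.73×10⁻⁶ J.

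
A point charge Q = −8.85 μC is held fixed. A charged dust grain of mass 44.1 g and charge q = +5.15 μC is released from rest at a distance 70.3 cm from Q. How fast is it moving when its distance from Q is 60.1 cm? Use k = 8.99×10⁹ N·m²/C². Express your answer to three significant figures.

Only the electrostatic force acts, so mechanical energy is conserved: ½mv² = U₁ − U₂ = kQq(1/r₁ − 1/r₂).
U₁ − U₂ = (8.99×10⁹ N·m²/C²)(-8.85×10⁻⁶ C)(5.15×10⁻⁶ C)(1/0.703 − 1/0.601) = 0.0989 J.
v = √(2·0.0989/0.0441) = 2.12 m/s.

2.12 m/s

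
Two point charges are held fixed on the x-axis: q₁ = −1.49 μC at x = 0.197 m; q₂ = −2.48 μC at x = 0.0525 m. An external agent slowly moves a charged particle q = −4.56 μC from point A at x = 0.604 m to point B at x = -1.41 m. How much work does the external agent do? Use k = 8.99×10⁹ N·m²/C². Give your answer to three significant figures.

For quasistatic motion the external work equals the change in potential energy: W_ext = qΔV = q(V_B − V_A).
At A: distances to the source charges are 0.407 m, 0.551 m; V_A = Σ kqᵢ/rᵢ = -7.33×10⁴ V.
At B: distances to the source charges are 1.61 m, 1.46 m; V_B = Σ kqᵢ/rᵢ = -2.36×10⁴ V.
ΔV = V_B − V_A = 4.98×10⁴ V.
W_ext = qΔV = (-4.56×10⁻⁶ C)(4.98×10⁴ V) = -0.227 J.

-0.227 J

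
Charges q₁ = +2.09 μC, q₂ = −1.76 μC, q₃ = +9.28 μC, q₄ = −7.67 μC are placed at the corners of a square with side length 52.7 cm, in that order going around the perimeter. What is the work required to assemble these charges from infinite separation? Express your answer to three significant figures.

The work to assemble the configuration equals its total potential energy, U = Σ kqᵢqⱼ/rᵢⱼ over all pairs.
The four side pairs have separation 0.527 m and the two diagonal pairs 0.745 m.
Summing all 6 pair terms gives U = -1.43 J.

-1.43 J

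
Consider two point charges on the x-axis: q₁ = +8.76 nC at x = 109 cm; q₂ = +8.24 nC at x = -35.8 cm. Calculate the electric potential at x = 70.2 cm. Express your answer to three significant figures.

273 V

Electric potential is a scalar, so the contributions from each charge add algebraically: V = Σ kqᵢ/rᵢ.
Distances from the field point to each charge: r₁ = 0.388 m, r₂ = 1.06 m.
V = k[(8.76×10⁻⁹)/(0.388) + (8.24×10⁻⁹)/(1.06)] = 273 V.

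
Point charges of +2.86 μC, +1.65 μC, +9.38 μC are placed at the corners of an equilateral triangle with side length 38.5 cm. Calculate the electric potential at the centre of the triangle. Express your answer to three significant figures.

Electric potential is a scalar, so the contributions from each charge add algebraically: V = Σ kqᵢ/rᵢ.
The distance from each vertex to the centroid is a/√3 = 0.222 m.
V = k[(2.86×10⁻⁶)/(0.222) + (1.65×10⁻⁶)/(0.222) + (9.38×10⁻⁶)/(0.222)] = 5.62×10⁵ V.

5.62×10⁵ V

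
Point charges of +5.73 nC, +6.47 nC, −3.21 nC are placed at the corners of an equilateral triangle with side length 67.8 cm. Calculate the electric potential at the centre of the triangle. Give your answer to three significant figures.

206 V

Electric potential is a scalar, so the contributions from each charge add algebraically: V = Σ kqᵢ/rᵢ.
The distance from each vertex to the centroid is a/√3 = 0.391 m.
V = k[(5.73×10⁻⁹)/(0.391) + (6.47×10⁻⁹)/(0.391) + (-3.21×10⁻⁹)/(0.391)] = 206 V.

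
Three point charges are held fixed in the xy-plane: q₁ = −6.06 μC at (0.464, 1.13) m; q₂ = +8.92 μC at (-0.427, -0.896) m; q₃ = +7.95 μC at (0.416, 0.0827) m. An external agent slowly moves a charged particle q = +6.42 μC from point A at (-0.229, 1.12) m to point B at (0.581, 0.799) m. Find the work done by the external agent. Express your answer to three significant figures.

For quasistatic motion the external work equals the change in potential energy: W_ext = qΔV = q(V_B − V_A).
At A: distances to the source charges are 0.693 m, 2.03 m, 1.22 m; V_A = Σ kqᵢ/rᵢ = 1.95×10⁴ V.
At B: distances to the source charges are 0.351 m, 1.97 m, 0.735 m; V_B = Σ kqᵢ/rᵢ = -1.73×10⁴ V.
ΔV = V_B − V_A = -3.68×10⁴ V.
W_ext = qΔV = (6.42×10⁻⁶ C)(-3.68×10⁴ V) = -0.236 J.

-0.236 J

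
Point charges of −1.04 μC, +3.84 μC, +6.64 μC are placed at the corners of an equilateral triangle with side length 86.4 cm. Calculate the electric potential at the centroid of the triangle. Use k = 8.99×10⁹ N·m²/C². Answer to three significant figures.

1.70×10⁵ V

The total potential is the scalar sum of each charge's contribution, V = Σ kqᵢ/rᵢ.
The distance from each vertex to the centroid is a/√3 = 0.499 m.
V = k[(-1.04×10⁻⁶)/(0.499) + (3.84×10⁻⁶)/(0.499) + (6.64×10⁻⁶)/(0.499)] = 1.70×10⁵ V.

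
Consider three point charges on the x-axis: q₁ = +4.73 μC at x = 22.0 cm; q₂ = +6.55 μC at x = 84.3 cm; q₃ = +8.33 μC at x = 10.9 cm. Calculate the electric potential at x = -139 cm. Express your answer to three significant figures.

1.03×10⁵ V

The total potential is the scalar sum of each charge's contribution, V = Σ kqᵢ/rᵢ.
Distances from the field point to each charge: r₁ = 1.61 m, r₂ = 2.23 m, r₃ = 1.50 m.
V = k[(4.73×10⁻⁶)/(1.61) + (6.55×10⁻⁶)/(2.23) + (8.33×10⁻⁶)/(1.50)] = 1.03×10⁵ V.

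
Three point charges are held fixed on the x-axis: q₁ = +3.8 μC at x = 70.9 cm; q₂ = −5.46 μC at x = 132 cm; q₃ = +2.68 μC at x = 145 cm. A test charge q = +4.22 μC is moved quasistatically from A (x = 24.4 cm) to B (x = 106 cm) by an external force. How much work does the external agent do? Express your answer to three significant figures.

-0.327 J

For quasistatic motion the external work equals the change in potential energy: W_ext = qΔV = q(V_B − V_A).
At A: distances to the source charges are 0.465 m, 1.08 m, 1.21 m; V_A = Σ kqᵢ/rᵢ = 4.78×10⁴ V.
At B: distances to the source charges are 0.351 m, 0.260 m, 0.390 m; V_B = Σ kqᵢ/rᵢ = -2.97×10⁴ V.
ΔV = V_B − V_A = -7.75×10⁴ V.
W_ext = qΔV = (4.22×10⁻⁶ C)(-7.75×10⁴ V) = -0.327 J.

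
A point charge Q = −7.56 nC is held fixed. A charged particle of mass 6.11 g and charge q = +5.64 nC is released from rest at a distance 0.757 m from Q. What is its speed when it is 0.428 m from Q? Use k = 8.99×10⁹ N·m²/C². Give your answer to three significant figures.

0.0113 m/s

Only the electrostatic force acts, so mechanical energy is conserved: ½mv² = U₁ − U₂ = kQq(1/r₁ − 1/r₂).
U₁ − U₂ = (8.99×10⁹ N·m²/C²)(-7.56×10⁻⁹ C)(5.64×10⁻⁹ C)(1/0.757 − 1/0.428) = 3.89×10⁻⁷ J.
v = √(2·3.89×10⁻⁷/6.11×10⁻³) = 0.0113 m/s.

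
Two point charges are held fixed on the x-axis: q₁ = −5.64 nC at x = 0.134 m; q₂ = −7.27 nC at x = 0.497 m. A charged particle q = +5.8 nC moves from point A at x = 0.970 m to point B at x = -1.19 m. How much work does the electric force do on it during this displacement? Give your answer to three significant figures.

The work done by the electric force is W_field = −ΔU = −q(V_B − V_A) = q(V_A − V_B).
At A: distances to the source charges are 0.836 m, 0.473 m; V_A = Σ kqᵢ/rᵢ = -199 V.
At B: distances to the source charges are 1.32 m, 1.69 m; V_B = Σ kqᵢ/rᵢ = -77.0 V.
ΔV = V_B − V_A = 122 V.
W_field = −qΔV = −(5.80×10⁻⁹ C)(122 V) = -7.06×10⁻⁷ J.

-7.06×10⁻⁷ J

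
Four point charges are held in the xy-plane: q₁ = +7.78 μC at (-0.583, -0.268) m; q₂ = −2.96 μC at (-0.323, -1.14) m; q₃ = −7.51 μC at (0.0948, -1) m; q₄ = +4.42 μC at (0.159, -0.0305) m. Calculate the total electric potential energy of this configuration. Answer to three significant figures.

-0.308 J

The work to assemble the configuration equals its total potential energy, U = Σ kqᵢqⱼ/rᵢⱼ over all pairs.
Pair separations: r₁₂ = 0.910 m, r₁₃ = 0.998 m, r₁₄ = 0.779 m, r₂₃ = 0.441 m, r₂₄ = 1.21 m, r₃₄ = 0.972 m.
Summing all 6 pair terms gives U = -0.308 J.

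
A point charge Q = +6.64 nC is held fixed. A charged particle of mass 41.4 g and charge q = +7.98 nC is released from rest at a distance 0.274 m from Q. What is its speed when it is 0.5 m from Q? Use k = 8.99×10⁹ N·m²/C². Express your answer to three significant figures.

6.16×10⁻³ m/s

Only the electrostatic force acts, so mechanical energy is conserved: ½mv² = U₁ − U₂ = kQq(1/r₁ − 1/r₂).
U₁ − U₂ = (8.99×10⁹ N·m²/C²)(6.64×10⁻⁹ C)(7.98×10⁻⁹ C)(1/0.274 − 1/0.500) = 7.86×10⁻⁷ J.
v = √(2·7.86×10⁻⁷/0.0414) = 6.16×10⁻³ m/s.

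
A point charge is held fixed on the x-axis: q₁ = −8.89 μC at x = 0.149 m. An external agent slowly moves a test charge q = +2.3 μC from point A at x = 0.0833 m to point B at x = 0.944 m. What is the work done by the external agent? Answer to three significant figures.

For quasistatic motion the external work equals the change in potential energy: W_ext = qΔV = q(V_B − V_A).
At A: distance to the source charge is 0.0657 m; V_A = kq₁/r = -1.22×10⁶ V.
At B: distance to the source charge is 0.795 m; V_B = kq₁/r = -1.01×10⁵ V.
ΔV = V_B − V_A = 1.12×10⁶ V.
W_ext = qΔV = (2.30×10⁻⁶ C)(1.12×10⁶ V) = 2.57 J.

2.57 J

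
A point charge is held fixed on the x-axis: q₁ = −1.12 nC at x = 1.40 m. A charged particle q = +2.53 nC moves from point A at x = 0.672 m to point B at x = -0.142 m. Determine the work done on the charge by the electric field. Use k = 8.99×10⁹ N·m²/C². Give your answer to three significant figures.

The work done by the electric force is W_field = −ΔU = −q(V_B − V_A) = q(V_A − V_B).
At A: distance to the source charge is 0.728 m; V_A = kq₁/r = -13.8 V.
At B: distance to the source charge is 1.54 m; V_B = kq₁/r = -6.53 V.
ΔV = V_B − V_A = 7.30 V.
W_field = −qΔV = −(2.53×10⁻⁹ C)(7.30 V) = -1.85×10⁻⁸ J.

-1.85×10⁻⁸ J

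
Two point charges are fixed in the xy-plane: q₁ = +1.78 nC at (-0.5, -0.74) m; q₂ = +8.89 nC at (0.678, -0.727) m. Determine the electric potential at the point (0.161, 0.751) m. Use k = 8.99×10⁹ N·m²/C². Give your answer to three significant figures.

60.9 V

Electric potential is a scalar, so the contributions from each charge add algebraically: V = Σ kqᵢ/rᵢ.
Distances from the field point to each charge: r₁ = 1.63 m, r₂ = 1.57 m.
V = k[(1.78×10⁻⁹)/(1.63) + (8.89×10⁻⁹)/(1.57)] = 60.9 V.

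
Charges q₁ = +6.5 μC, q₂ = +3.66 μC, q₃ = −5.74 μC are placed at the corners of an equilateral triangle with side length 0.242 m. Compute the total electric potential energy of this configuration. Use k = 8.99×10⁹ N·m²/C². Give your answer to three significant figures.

The work to assemble the configuration equals its total potential energy, U = Σ kqᵢqⱼ/rᵢⱼ over all pairs.
All three pair separations equal the side length, 0.242 m.
U = (0.884) + (-1.39) + (-0.780) = -1.28 J.

-1.28 J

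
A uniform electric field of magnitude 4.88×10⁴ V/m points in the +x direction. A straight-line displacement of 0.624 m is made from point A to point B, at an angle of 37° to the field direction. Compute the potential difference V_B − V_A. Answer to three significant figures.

Only the component of displacement along E changes the potential: ΔV = −E·d·cosθ.
ΔV = −(4.88×10⁴ V/m)(0.624 m)cos37° = -2.43×10⁴ V.

-2.43×10⁴ V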